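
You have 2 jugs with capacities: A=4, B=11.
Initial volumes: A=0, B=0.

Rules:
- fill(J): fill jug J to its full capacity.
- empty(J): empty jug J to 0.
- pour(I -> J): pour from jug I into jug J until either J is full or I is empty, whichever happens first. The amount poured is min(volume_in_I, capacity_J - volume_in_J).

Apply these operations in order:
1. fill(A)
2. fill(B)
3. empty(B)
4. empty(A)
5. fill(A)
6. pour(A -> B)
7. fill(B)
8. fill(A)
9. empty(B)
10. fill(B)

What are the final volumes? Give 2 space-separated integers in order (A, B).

Answer: 4 11

Derivation:
Step 1: fill(A) -> (A=4 B=0)
Step 2: fill(B) -> (A=4 B=11)
Step 3: empty(B) -> (A=4 B=0)
Step 4: empty(A) -> (A=0 B=0)
Step 5: fill(A) -> (A=4 B=0)
Step 6: pour(A -> B) -> (A=0 B=4)
Step 7: fill(B) -> (A=0 B=11)
Step 8: fill(A) -> (A=4 B=11)
Step 9: empty(B) -> (A=4 B=0)
Step 10: fill(B) -> (A=4 B=11)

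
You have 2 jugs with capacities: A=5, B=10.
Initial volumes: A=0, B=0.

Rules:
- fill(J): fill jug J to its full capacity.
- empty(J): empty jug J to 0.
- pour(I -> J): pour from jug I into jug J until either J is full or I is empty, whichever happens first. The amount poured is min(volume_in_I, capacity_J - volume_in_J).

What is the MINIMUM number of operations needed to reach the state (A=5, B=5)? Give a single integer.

BFS from (A=0, B=0). One shortest path:
  1. fill(B) -> (A=0 B=10)
  2. pour(B -> A) -> (A=5 B=5)
Reached target in 2 moves.

Answer: 2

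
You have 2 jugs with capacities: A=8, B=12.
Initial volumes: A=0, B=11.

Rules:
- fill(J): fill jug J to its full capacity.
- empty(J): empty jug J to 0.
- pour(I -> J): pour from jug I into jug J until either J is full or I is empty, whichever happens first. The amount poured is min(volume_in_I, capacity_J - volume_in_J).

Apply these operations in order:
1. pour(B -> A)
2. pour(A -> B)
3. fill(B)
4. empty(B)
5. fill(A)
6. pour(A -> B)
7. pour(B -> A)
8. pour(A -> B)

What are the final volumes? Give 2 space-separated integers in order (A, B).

Answer: 0 8

Derivation:
Step 1: pour(B -> A) -> (A=8 B=3)
Step 2: pour(A -> B) -> (A=0 B=11)
Step 3: fill(B) -> (A=0 B=12)
Step 4: empty(B) -> (A=0 B=0)
Step 5: fill(A) -> (A=8 B=0)
Step 6: pour(A -> B) -> (A=0 B=8)
Step 7: pour(B -> A) -> (A=8 B=0)
Step 8: pour(A -> B) -> (A=0 B=8)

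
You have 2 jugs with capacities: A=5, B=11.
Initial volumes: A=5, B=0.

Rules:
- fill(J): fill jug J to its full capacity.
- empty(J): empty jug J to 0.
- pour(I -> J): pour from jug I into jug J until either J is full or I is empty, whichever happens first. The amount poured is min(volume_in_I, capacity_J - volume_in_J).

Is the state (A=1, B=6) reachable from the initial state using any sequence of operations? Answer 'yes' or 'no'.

BFS explored all 32 reachable states.
Reachable set includes: (0,0), (0,1), (0,2), (0,3), (0,4), (0,5), (0,6), (0,7), (0,8), (0,9), (0,10), (0,11) ...
Target (A=1, B=6) not in reachable set → no.

Answer: no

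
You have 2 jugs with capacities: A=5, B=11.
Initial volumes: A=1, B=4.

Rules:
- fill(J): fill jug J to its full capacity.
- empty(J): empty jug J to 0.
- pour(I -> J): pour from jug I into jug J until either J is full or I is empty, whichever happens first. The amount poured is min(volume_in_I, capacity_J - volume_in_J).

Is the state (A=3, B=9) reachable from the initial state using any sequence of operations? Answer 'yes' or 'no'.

Answer: no

Derivation:
BFS explored all 33 reachable states.
Reachable set includes: (0,0), (0,1), (0,2), (0,3), (0,4), (0,5), (0,6), (0,7), (0,8), (0,9), (0,10), (0,11) ...
Target (A=3, B=9) not in reachable set → no.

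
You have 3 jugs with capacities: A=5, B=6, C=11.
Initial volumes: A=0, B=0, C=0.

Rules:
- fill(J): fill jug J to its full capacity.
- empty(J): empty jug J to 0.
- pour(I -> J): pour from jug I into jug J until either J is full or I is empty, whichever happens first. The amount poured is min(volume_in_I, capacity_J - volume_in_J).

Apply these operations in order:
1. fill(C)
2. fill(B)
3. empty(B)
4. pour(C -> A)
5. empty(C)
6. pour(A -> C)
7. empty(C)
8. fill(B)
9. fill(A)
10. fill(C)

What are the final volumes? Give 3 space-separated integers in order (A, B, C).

Answer: 5 6 11

Derivation:
Step 1: fill(C) -> (A=0 B=0 C=11)
Step 2: fill(B) -> (A=0 B=6 C=11)
Step 3: empty(B) -> (A=0 B=0 C=11)
Step 4: pour(C -> A) -> (A=5 B=0 C=6)
Step 5: empty(C) -> (A=5 B=0 C=0)
Step 6: pour(A -> C) -> (A=0 B=0 C=5)
Step 7: empty(C) -> (A=0 B=0 C=0)
Step 8: fill(B) -> (A=0 B=6 C=0)
Step 9: fill(A) -> (A=5 B=6 C=0)
Step 10: fill(C) -> (A=5 B=6 C=11)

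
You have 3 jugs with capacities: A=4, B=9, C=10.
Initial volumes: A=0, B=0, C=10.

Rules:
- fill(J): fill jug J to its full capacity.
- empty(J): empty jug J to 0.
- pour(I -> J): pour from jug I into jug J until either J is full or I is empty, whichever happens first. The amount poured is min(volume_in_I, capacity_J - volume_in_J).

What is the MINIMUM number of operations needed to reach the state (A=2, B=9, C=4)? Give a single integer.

Answer: 7

Derivation:
BFS from (A=0, B=0, C=10). One shortest path:
  1. pour(C -> A) -> (A=4 B=0 C=6)
  2. empty(A) -> (A=0 B=0 C=6)
  3. pour(C -> A) -> (A=4 B=0 C=2)
  4. pour(A -> B) -> (A=0 B=4 C=2)
  5. pour(C -> A) -> (A=2 B=4 C=0)
  6. pour(B -> C) -> (A=2 B=0 C=4)
  7. fill(B) -> (A=2 B=9 C=4)
Reached target in 7 moves.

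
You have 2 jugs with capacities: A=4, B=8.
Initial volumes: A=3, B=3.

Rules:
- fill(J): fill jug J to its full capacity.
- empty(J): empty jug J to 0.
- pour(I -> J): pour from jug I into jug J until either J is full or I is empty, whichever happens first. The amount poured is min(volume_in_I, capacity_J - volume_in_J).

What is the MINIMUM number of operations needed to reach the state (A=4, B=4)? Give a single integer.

Answer: 3

Derivation:
BFS from (A=3, B=3). One shortest path:
  1. empty(A) -> (A=0 B=3)
  2. fill(B) -> (A=0 B=8)
  3. pour(B -> A) -> (A=4 B=4)
Reached target in 3 moves.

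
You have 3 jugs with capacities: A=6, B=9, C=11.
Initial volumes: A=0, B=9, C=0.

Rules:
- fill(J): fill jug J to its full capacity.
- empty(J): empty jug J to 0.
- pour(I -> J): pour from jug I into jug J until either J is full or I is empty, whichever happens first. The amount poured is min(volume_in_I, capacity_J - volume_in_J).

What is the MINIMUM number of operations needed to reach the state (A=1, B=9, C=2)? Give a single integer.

BFS from (A=0, B=9, C=0). One shortest path:
  1. fill(A) -> (A=6 B=9 C=0)
  2. empty(B) -> (A=6 B=0 C=0)
  3. pour(A -> C) -> (A=0 B=0 C=6)
  4. fill(A) -> (A=6 B=0 C=6)
  5. pour(A -> C) -> (A=1 B=0 C=11)
  6. pour(C -> B) -> (A=1 B=9 C=2)
Reached target in 6 moves.

Answer: 6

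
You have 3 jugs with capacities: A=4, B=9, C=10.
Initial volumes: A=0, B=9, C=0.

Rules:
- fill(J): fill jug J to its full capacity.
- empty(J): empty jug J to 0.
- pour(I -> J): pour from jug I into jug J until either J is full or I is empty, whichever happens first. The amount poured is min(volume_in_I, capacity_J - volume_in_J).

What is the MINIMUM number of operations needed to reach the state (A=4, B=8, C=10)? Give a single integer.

Answer: 4

Derivation:
BFS from (A=0, B=9, C=0). One shortest path:
  1. fill(A) -> (A=4 B=9 C=0)
  2. pour(B -> C) -> (A=4 B=0 C=9)
  3. fill(B) -> (A=4 B=9 C=9)
  4. pour(B -> C) -> (A=4 B=8 C=10)
Reached target in 4 moves.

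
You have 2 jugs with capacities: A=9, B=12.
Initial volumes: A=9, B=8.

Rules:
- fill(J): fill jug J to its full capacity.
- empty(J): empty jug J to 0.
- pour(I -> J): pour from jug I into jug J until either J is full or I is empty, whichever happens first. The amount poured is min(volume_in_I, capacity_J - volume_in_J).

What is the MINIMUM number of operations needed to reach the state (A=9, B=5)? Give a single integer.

BFS from (A=9, B=8). One shortest path:
  1. pour(A -> B) -> (A=5 B=12)
  2. empty(B) -> (A=5 B=0)
  3. pour(A -> B) -> (A=0 B=5)
  4. fill(A) -> (A=9 B=5)
Reached target in 4 moves.

Answer: 4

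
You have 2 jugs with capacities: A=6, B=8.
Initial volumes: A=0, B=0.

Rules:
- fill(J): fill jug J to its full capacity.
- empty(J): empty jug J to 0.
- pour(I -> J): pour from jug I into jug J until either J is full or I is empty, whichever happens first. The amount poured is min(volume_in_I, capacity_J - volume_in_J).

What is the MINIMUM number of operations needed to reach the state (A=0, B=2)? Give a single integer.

BFS from (A=0, B=0). One shortest path:
  1. fill(B) -> (A=0 B=8)
  2. pour(B -> A) -> (A=6 B=2)
  3. empty(A) -> (A=0 B=2)
Reached target in 3 moves.

Answer: 3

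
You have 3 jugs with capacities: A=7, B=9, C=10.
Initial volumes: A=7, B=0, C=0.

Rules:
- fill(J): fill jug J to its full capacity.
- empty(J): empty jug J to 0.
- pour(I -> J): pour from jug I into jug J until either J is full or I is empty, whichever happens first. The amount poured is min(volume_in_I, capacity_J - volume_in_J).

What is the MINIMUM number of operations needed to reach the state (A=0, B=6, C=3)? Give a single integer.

BFS from (A=7, B=0, C=0). One shortest path:
  1. fill(B) -> (A=7 B=9 C=0)
  2. pour(A -> C) -> (A=0 B=9 C=7)
  3. pour(B -> C) -> (A=0 B=6 C=10)
  4. pour(C -> A) -> (A=7 B=6 C=3)
  5. empty(A) -> (A=0 B=6 C=3)
Reached target in 5 moves.

Answer: 5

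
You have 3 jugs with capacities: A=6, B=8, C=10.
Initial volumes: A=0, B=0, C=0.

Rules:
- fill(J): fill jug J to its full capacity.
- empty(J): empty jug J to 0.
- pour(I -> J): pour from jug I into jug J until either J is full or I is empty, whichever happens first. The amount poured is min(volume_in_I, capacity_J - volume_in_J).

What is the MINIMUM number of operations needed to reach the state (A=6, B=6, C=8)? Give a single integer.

BFS from (A=0, B=0, C=0). One shortest path:
  1. fill(A) -> (A=6 B=0 C=0)
  2. fill(B) -> (A=6 B=8 C=0)
  3. pour(B -> C) -> (A=6 B=0 C=8)
  4. pour(A -> B) -> (A=0 B=6 C=8)
  5. fill(A) -> (A=6 B=6 C=8)
Reached target in 5 moves.

Answer: 5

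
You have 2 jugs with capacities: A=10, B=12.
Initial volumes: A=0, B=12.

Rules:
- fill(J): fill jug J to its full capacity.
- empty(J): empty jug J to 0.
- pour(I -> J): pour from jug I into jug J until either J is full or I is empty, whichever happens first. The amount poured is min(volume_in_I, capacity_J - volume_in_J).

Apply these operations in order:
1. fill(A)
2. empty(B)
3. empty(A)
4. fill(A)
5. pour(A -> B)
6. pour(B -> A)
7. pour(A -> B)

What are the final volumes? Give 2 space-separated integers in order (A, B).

Step 1: fill(A) -> (A=10 B=12)
Step 2: empty(B) -> (A=10 B=0)
Step 3: empty(A) -> (A=0 B=0)
Step 4: fill(A) -> (A=10 B=0)
Step 5: pour(A -> B) -> (A=0 B=10)
Step 6: pour(B -> A) -> (A=10 B=0)
Step 7: pour(A -> B) -> (A=0 B=10)

Answer: 0 10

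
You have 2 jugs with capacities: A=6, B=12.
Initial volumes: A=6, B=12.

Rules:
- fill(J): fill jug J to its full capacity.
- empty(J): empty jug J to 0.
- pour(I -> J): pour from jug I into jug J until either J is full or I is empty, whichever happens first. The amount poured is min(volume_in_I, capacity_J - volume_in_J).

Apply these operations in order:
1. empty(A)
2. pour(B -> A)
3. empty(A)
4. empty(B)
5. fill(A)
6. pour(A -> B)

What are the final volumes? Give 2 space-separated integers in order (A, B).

Answer: 0 6

Derivation:
Step 1: empty(A) -> (A=0 B=12)
Step 2: pour(B -> A) -> (A=6 B=6)
Step 3: empty(A) -> (A=0 B=6)
Step 4: empty(B) -> (A=0 B=0)
Step 5: fill(A) -> (A=6 B=0)
Step 6: pour(A -> B) -> (A=0 B=6)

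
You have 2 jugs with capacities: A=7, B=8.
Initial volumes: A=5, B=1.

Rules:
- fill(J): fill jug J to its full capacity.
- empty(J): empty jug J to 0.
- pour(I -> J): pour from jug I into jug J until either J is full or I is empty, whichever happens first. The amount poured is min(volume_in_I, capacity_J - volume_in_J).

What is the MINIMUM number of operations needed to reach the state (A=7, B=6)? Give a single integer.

Answer: 2

Derivation:
BFS from (A=5, B=1). One shortest path:
  1. fill(B) -> (A=5 B=8)
  2. pour(B -> A) -> (A=7 B=6)
Reached target in 2 moves.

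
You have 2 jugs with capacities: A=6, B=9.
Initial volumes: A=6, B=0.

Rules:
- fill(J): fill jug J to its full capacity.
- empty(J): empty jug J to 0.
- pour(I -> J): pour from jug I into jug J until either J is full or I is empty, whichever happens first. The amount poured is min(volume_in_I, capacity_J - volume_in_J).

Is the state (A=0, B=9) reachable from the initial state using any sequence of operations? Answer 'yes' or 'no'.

BFS from (A=6, B=0):
  1. empty(A) -> (A=0 B=0)
  2. fill(B) -> (A=0 B=9)
Target reached → yes.

Answer: yes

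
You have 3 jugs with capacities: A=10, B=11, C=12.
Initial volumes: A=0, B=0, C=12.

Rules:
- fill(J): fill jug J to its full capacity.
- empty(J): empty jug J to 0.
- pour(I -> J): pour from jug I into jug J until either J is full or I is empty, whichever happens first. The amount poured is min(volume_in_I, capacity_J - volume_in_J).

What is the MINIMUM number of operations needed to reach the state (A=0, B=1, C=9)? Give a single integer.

BFS from (A=0, B=0, C=12). One shortest path:
  1. fill(A) -> (A=10 B=0 C=12)
  2. pour(A -> B) -> (A=0 B=10 C=12)
  3. pour(C -> A) -> (A=10 B=10 C=2)
  4. pour(A -> B) -> (A=9 B=11 C=2)
  5. pour(B -> C) -> (A=9 B=1 C=12)
  6. empty(C) -> (A=9 B=1 C=0)
  7. pour(A -> C) -> (A=0 B=1 C=9)
Reached target in 7 moves.

Answer: 7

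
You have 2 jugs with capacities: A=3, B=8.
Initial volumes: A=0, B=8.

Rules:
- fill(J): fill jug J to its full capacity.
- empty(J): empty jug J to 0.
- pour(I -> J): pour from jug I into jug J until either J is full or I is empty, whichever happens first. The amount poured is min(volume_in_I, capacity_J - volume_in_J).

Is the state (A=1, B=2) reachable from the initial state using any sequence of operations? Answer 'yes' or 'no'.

Answer: no

Derivation:
BFS explored all 22 reachable states.
Reachable set includes: (0,0), (0,1), (0,2), (0,3), (0,4), (0,5), (0,6), (0,7), (0,8), (1,0), (1,8), (2,0) ...
Target (A=1, B=2) not in reachable set → no.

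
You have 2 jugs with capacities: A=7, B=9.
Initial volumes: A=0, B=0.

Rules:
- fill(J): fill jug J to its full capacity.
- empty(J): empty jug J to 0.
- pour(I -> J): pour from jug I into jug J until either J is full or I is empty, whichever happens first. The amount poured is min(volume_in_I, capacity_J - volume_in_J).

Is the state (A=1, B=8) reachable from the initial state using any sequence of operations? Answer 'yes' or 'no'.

Answer: no

Derivation:
BFS explored all 32 reachable states.
Reachable set includes: (0,0), (0,1), (0,2), (0,3), (0,4), (0,5), (0,6), (0,7), (0,8), (0,9), (1,0), (1,9) ...
Target (A=1, B=8) not in reachable set → no.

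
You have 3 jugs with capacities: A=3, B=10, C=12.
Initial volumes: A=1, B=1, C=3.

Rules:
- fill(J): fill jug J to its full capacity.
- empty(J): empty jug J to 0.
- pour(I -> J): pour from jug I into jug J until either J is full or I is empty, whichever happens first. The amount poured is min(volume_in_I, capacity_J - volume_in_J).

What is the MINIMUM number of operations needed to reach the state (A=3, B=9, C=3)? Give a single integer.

Answer: 3

Derivation:
BFS from (A=1, B=1, C=3). One shortest path:
  1. pour(B -> A) -> (A=2 B=0 C=3)
  2. fill(B) -> (A=2 B=10 C=3)
  3. pour(B -> A) -> (A=3 B=9 C=3)
Reached target in 3 moves.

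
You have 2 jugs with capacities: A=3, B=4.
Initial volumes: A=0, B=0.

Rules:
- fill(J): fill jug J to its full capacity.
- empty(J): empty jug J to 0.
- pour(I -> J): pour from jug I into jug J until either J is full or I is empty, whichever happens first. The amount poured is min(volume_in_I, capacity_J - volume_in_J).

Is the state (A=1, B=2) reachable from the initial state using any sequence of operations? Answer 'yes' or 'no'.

BFS explored all 14 reachable states.
Reachable set includes: (0,0), (0,1), (0,2), (0,3), (0,4), (1,0), (1,4), (2,0), (2,4), (3,0), (3,1), (3,2) ...
Target (A=1, B=2) not in reachable set → no.

Answer: no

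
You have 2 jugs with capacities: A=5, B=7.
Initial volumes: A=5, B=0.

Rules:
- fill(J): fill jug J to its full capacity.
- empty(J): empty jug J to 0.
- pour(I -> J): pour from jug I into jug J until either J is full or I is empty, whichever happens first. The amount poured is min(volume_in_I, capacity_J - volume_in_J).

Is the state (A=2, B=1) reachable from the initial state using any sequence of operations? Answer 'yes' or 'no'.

BFS explored all 24 reachable states.
Reachable set includes: (0,0), (0,1), (0,2), (0,3), (0,4), (0,5), (0,6), (0,7), (1,0), (1,7), (2,0), (2,7) ...
Target (A=2, B=1) not in reachable set → no.

Answer: no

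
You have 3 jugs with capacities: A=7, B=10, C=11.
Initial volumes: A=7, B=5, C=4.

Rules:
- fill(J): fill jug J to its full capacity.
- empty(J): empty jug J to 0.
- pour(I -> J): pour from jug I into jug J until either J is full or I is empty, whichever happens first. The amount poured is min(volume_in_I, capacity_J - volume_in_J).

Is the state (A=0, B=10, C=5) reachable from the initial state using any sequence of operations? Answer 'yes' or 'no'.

BFS from (A=7, B=5, C=4):
  1. empty(A) -> (A=0 B=5 C=4)
  2. empty(C) -> (A=0 B=5 C=0)
  3. pour(B -> C) -> (A=0 B=0 C=5)
  4. fill(B) -> (A=0 B=10 C=5)
Target reached → yes.

Answer: yes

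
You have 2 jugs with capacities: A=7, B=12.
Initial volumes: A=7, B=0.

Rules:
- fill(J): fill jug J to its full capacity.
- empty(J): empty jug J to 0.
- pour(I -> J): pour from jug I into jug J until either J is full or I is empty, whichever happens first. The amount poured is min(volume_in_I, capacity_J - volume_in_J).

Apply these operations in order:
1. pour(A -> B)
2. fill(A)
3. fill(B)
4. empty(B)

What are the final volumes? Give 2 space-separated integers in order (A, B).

Answer: 7 0

Derivation:
Step 1: pour(A -> B) -> (A=0 B=7)
Step 2: fill(A) -> (A=7 B=7)
Step 3: fill(B) -> (A=7 B=12)
Step 4: empty(B) -> (A=7 B=0)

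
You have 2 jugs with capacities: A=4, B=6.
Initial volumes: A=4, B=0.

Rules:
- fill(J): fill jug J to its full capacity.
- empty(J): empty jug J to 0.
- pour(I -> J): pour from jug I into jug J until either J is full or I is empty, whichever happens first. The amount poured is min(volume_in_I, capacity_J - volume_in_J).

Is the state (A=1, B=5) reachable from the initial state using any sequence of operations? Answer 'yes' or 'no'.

BFS explored all 10 reachable states.
Reachable set includes: (0,0), (0,2), (0,4), (0,6), (2,0), (2,6), (4,0), (4,2), (4,4), (4,6)
Target (A=1, B=5) not in reachable set → no.

Answer: no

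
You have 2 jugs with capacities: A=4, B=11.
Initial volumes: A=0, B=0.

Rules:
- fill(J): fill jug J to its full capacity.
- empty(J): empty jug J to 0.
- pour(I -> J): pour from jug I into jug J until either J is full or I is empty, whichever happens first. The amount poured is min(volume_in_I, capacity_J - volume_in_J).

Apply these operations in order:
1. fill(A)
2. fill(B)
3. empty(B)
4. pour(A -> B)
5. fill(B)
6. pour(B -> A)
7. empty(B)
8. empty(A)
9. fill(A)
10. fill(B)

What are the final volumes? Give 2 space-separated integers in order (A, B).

Step 1: fill(A) -> (A=4 B=0)
Step 2: fill(B) -> (A=4 B=11)
Step 3: empty(B) -> (A=4 B=0)
Step 4: pour(A -> B) -> (A=0 B=4)
Step 5: fill(B) -> (A=0 B=11)
Step 6: pour(B -> A) -> (A=4 B=7)
Step 7: empty(B) -> (A=4 B=0)
Step 8: empty(A) -> (A=0 B=0)
Step 9: fill(A) -> (A=4 B=0)
Step 10: fill(B) -> (A=4 B=11)

Answer: 4 11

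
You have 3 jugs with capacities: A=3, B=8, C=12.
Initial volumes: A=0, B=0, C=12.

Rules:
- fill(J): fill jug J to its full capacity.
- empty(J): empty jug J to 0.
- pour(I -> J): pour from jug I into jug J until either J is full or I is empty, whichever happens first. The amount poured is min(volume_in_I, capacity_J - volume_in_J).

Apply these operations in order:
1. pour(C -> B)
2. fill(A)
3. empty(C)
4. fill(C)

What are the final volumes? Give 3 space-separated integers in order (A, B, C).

Answer: 3 8 12

Derivation:
Step 1: pour(C -> B) -> (A=0 B=8 C=4)
Step 2: fill(A) -> (A=3 B=8 C=4)
Step 3: empty(C) -> (A=3 B=8 C=0)
Step 4: fill(C) -> (A=3 B=8 C=12)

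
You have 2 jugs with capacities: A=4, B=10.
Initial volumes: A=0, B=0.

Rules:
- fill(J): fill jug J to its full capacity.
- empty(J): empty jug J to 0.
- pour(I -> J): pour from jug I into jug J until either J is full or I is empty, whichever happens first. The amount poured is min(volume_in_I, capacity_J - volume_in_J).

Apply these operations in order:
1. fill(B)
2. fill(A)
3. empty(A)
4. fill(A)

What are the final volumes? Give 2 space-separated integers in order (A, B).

Answer: 4 10

Derivation:
Step 1: fill(B) -> (A=0 B=10)
Step 2: fill(A) -> (A=4 B=10)
Step 3: empty(A) -> (A=0 B=10)
Step 4: fill(A) -> (A=4 B=10)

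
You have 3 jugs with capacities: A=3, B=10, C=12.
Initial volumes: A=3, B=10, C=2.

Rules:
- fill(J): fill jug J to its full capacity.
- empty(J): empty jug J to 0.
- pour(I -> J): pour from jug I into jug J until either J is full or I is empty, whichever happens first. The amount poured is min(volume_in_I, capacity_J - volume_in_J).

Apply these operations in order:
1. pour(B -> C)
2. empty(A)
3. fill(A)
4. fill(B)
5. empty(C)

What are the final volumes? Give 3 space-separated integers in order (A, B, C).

Step 1: pour(B -> C) -> (A=3 B=0 C=12)
Step 2: empty(A) -> (A=0 B=0 C=12)
Step 3: fill(A) -> (A=3 B=0 C=12)
Step 4: fill(B) -> (A=3 B=10 C=12)
Step 5: empty(C) -> (A=3 B=10 C=0)

Answer: 3 10 0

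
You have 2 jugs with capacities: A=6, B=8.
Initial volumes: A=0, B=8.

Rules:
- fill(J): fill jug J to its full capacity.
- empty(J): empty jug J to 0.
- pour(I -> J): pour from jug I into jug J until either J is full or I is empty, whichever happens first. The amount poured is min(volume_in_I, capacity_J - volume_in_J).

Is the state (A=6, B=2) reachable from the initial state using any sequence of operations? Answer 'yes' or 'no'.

BFS from (A=0, B=8):
  1. pour(B -> A) -> (A=6 B=2)
Target reached → yes.

Answer: yes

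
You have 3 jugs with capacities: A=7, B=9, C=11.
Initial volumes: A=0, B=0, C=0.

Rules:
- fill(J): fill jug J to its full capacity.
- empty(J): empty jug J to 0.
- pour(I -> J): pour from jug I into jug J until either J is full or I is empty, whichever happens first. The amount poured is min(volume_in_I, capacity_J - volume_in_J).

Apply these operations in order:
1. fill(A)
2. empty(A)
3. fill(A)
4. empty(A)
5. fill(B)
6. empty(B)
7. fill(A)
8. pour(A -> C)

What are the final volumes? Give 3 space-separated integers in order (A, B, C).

Answer: 0 0 7

Derivation:
Step 1: fill(A) -> (A=7 B=0 C=0)
Step 2: empty(A) -> (A=0 B=0 C=0)
Step 3: fill(A) -> (A=7 B=0 C=0)
Step 4: empty(A) -> (A=0 B=0 C=0)
Step 5: fill(B) -> (A=0 B=9 C=0)
Step 6: empty(B) -> (A=0 B=0 C=0)
Step 7: fill(A) -> (A=7 B=0 C=0)
Step 8: pour(A -> C) -> (A=0 B=0 C=7)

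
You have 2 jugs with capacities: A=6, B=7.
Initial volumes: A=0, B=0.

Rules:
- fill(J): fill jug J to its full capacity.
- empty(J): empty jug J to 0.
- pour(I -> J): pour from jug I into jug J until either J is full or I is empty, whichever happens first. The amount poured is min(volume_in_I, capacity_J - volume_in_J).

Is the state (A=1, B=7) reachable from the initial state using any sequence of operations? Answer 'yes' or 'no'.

Answer: yes

Derivation:
BFS from (A=0, B=0):
  1. fill(B) -> (A=0 B=7)
  2. pour(B -> A) -> (A=6 B=1)
  3. empty(A) -> (A=0 B=1)
  4. pour(B -> A) -> (A=1 B=0)
  5. fill(B) -> (A=1 B=7)
Target reached → yes.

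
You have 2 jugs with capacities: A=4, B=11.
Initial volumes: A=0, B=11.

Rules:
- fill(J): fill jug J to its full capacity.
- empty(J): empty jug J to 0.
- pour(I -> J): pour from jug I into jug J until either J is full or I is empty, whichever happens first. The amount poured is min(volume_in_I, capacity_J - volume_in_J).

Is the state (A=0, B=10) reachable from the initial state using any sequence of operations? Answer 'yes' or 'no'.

BFS from (A=0, B=11):
  1. pour(B -> A) -> (A=4 B=7)
  2. empty(A) -> (A=0 B=7)
  3. pour(B -> A) -> (A=4 B=3)
  4. empty(A) -> (A=0 B=3)
  5. pour(B -> A) -> (A=3 B=0)
  6. fill(B) -> (A=3 B=11)
  7. pour(B -> A) -> (A=4 B=10)
  8. empty(A) -> (A=0 B=10)
Target reached → yes.

Answer: yes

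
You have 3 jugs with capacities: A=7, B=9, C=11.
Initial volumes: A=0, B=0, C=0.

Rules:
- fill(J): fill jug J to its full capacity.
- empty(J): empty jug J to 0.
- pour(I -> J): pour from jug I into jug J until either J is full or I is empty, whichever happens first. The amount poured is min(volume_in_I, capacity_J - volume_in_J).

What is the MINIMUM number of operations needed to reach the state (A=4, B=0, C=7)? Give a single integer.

BFS from (A=0, B=0, C=0). One shortest path:
  1. fill(C) -> (A=0 B=0 C=11)
  2. pour(C -> A) -> (A=7 B=0 C=4)
  3. pour(A -> B) -> (A=0 B=7 C=4)
  4. pour(C -> A) -> (A=4 B=7 C=0)
  5. pour(B -> C) -> (A=4 B=0 C=7)
Reached target in 5 moves.

Answer: 5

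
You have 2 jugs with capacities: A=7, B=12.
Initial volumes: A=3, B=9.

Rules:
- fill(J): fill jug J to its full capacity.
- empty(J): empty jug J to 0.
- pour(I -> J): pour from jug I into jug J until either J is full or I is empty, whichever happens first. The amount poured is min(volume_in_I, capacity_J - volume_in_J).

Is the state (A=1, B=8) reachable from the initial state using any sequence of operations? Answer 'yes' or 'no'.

Answer: no

Derivation:
BFS explored all 39 reachable states.
Reachable set includes: (0,0), (0,1), (0,2), (0,3), (0,4), (0,5), (0,6), (0,7), (0,8), (0,9), (0,10), (0,11) ...
Target (A=1, B=8) not in reachable set → no.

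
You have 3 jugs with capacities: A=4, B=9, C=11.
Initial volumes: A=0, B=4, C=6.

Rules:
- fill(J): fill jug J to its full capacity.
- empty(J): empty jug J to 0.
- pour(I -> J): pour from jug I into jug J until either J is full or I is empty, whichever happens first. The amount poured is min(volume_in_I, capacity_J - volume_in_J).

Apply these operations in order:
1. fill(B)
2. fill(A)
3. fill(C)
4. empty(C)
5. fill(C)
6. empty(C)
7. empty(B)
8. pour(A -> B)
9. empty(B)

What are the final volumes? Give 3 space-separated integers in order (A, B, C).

Answer: 0 0 0

Derivation:
Step 1: fill(B) -> (A=0 B=9 C=6)
Step 2: fill(A) -> (A=4 B=9 C=6)
Step 3: fill(C) -> (A=4 B=9 C=11)
Step 4: empty(C) -> (A=4 B=9 C=0)
Step 5: fill(C) -> (A=4 B=9 C=11)
Step 6: empty(C) -> (A=4 B=9 C=0)
Step 7: empty(B) -> (A=4 B=0 C=0)
Step 8: pour(A -> B) -> (A=0 B=4 C=0)
Step 9: empty(B) -> (A=0 B=0 C=0)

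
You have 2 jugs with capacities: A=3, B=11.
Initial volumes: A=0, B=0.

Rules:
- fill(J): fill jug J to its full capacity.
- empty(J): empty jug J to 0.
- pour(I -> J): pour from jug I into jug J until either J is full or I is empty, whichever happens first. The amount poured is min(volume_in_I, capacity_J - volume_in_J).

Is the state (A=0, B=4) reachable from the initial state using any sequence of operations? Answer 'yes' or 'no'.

Answer: yes

Derivation:
BFS from (A=0, B=0):
  1. fill(A) -> (A=3 B=0)
  2. pour(A -> B) -> (A=0 B=3)
  3. fill(A) -> (A=3 B=3)
  4. pour(A -> B) -> (A=0 B=6)
  5. fill(A) -> (A=3 B=6)
  6. pour(A -> B) -> (A=0 B=9)
  7. fill(A) -> (A=3 B=9)
  8. pour(A -> B) -> (A=1 B=11)
  9. empty(B) -> (A=1 B=0)
  10. pour(A -> B) -> (A=0 B=1)
  11. fill(A) -> (A=3 B=1)
  12. pour(A -> B) -> (A=0 B=4)
Target reached → yes.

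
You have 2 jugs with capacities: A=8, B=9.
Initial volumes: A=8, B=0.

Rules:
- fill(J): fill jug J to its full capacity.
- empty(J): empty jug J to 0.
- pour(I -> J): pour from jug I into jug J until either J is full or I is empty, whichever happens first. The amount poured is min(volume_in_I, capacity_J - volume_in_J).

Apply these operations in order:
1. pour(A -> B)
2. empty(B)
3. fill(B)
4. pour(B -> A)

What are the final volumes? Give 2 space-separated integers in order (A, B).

Step 1: pour(A -> B) -> (A=0 B=8)
Step 2: empty(B) -> (A=0 B=0)
Step 3: fill(B) -> (A=0 B=9)
Step 4: pour(B -> A) -> (A=8 B=1)

Answer: 8 1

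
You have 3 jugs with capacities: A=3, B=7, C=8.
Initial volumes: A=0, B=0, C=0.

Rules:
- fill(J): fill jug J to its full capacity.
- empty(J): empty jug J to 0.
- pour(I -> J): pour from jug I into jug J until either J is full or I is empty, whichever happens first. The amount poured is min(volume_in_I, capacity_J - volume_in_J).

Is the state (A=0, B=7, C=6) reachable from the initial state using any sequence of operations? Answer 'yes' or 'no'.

Answer: yes

Derivation:
BFS from (A=0, B=0, C=0):
  1. fill(A) -> (A=3 B=0 C=0)
  2. fill(B) -> (A=3 B=7 C=0)
  3. pour(A -> C) -> (A=0 B=7 C=3)
  4. fill(A) -> (A=3 B=7 C=3)
  5. pour(A -> C) -> (A=0 B=7 C=6)
Target reached → yes.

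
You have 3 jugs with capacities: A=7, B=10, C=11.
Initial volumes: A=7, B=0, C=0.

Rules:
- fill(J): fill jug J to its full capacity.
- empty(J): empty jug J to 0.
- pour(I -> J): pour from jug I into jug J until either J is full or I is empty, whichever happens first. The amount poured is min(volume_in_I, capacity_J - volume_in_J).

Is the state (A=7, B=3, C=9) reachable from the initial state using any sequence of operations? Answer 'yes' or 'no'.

BFS from (A=7, B=0, C=0):
  1. fill(C) -> (A=7 B=0 C=11)
  2. pour(A -> B) -> (A=0 B=7 C=11)
  3. pour(C -> B) -> (A=0 B=10 C=8)
  4. empty(B) -> (A=0 B=0 C=8)
  5. pour(C -> B) -> (A=0 B=8 C=0)
  6. fill(C) -> (A=0 B=8 C=11)
  7. pour(C -> B) -> (A=0 B=10 C=9)
  8. pour(B -> A) -> (A=7 B=3 C=9)
Target reached → yes.

Answer: yes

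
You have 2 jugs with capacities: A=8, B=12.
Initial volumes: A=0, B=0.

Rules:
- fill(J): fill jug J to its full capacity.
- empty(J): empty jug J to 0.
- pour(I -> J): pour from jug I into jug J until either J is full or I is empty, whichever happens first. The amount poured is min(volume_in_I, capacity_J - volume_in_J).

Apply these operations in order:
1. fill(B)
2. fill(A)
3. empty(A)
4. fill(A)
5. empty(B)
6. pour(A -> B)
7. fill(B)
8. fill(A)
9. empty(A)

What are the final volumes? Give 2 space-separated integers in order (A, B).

Answer: 0 12

Derivation:
Step 1: fill(B) -> (A=0 B=12)
Step 2: fill(A) -> (A=8 B=12)
Step 3: empty(A) -> (A=0 B=12)
Step 4: fill(A) -> (A=8 B=12)
Step 5: empty(B) -> (A=8 B=0)
Step 6: pour(A -> B) -> (A=0 B=8)
Step 7: fill(B) -> (A=0 B=12)
Step 8: fill(A) -> (A=8 B=12)
Step 9: empty(A) -> (A=0 B=12)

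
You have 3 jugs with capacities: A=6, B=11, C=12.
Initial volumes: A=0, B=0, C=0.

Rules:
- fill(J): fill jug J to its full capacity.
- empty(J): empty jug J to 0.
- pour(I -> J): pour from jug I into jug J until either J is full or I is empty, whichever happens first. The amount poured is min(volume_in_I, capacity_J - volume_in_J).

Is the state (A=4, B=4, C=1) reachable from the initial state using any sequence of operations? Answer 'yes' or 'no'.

Answer: no

Derivation:
BFS explored all 542 reachable states.
Reachable set includes: (0,0,0), (0,0,1), (0,0,2), (0,0,3), (0,0,4), (0,0,5), (0,0,6), (0,0,7), (0,0,8), (0,0,9), (0,0,10), (0,0,11) ...
Target (A=4, B=4, C=1) not in reachable set → no.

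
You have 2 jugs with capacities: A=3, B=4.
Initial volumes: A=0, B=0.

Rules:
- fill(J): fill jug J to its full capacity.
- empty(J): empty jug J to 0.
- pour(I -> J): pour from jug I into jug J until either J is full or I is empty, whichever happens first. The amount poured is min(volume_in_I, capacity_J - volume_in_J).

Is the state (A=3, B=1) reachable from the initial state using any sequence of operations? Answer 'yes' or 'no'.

Answer: yes

Derivation:
BFS from (A=0, B=0):
  1. fill(B) -> (A=0 B=4)
  2. pour(B -> A) -> (A=3 B=1)
Target reached → yes.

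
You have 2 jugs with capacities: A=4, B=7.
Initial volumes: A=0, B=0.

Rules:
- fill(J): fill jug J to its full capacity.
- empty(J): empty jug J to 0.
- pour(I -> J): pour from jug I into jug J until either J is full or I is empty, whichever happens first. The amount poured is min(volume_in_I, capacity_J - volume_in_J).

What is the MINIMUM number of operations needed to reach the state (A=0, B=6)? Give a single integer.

BFS from (A=0, B=0). One shortest path:
  1. fill(B) -> (A=0 B=7)
  2. pour(B -> A) -> (A=4 B=3)
  3. empty(A) -> (A=0 B=3)
  4. pour(B -> A) -> (A=3 B=0)
  5. fill(B) -> (A=3 B=7)
  6. pour(B -> A) -> (A=4 B=6)
  7. empty(A) -> (A=0 B=6)
Reached target in 7 moves.

Answer: 7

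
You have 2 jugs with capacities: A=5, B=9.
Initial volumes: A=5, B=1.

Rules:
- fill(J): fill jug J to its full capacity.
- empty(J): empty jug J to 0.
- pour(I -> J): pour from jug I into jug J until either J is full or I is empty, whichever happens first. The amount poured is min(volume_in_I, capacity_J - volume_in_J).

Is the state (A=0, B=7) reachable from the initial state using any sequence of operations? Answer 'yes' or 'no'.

BFS from (A=5, B=1):
  1. pour(A -> B) -> (A=0 B=6)
  2. fill(A) -> (A=5 B=6)
  3. pour(A -> B) -> (A=2 B=9)
  4. empty(B) -> (A=2 B=0)
  5. pour(A -> B) -> (A=0 B=2)
  6. fill(A) -> (A=5 B=2)
  7. pour(A -> B) -> (A=0 B=7)
Target reached → yes.

Answer: yes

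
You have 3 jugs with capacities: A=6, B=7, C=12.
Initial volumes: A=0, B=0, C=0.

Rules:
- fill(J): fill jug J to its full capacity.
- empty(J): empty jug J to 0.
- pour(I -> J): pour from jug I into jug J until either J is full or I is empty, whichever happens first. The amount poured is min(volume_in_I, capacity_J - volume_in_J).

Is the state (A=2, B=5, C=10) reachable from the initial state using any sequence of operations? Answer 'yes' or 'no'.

BFS explored all 398 reachable states.
Reachable set includes: (0,0,0), (0,0,1), (0,0,2), (0,0,3), (0,0,4), (0,0,5), (0,0,6), (0,0,7), (0,0,8), (0,0,9), (0,0,10), (0,0,11) ...
Target (A=2, B=5, C=10) not in reachable set → no.

Answer: no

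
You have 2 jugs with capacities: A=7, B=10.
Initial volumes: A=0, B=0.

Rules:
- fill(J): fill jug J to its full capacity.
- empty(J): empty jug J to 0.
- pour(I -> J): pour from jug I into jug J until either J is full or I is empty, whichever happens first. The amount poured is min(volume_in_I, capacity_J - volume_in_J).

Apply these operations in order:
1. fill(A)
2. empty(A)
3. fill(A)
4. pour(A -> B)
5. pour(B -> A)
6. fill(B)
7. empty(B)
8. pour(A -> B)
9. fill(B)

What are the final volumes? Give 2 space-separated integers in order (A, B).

Step 1: fill(A) -> (A=7 B=0)
Step 2: empty(A) -> (A=0 B=0)
Step 3: fill(A) -> (A=7 B=0)
Step 4: pour(A -> B) -> (A=0 B=7)
Step 5: pour(B -> A) -> (A=7 B=0)
Step 6: fill(B) -> (A=7 B=10)
Step 7: empty(B) -> (A=7 B=0)
Step 8: pour(A -> B) -> (A=0 B=7)
Step 9: fill(B) -> (A=0 B=10)

Answer: 0 10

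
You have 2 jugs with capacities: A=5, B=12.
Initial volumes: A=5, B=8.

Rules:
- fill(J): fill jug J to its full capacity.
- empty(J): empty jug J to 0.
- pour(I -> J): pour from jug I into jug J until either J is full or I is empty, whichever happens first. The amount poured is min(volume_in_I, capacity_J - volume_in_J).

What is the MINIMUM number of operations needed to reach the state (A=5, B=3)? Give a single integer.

BFS from (A=5, B=8). One shortest path:
  1. empty(A) -> (A=0 B=8)
  2. pour(B -> A) -> (A=5 B=3)
Reached target in 2 moves.

Answer: 2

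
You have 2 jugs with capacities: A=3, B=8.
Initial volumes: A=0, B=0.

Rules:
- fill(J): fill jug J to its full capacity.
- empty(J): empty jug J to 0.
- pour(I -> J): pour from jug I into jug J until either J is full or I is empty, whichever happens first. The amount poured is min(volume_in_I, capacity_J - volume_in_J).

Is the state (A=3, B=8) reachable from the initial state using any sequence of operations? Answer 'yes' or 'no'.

Answer: yes

Derivation:
BFS from (A=0, B=0):
  1. fill(A) -> (A=3 B=0)
  2. fill(B) -> (A=3 B=8)
Target reached → yes.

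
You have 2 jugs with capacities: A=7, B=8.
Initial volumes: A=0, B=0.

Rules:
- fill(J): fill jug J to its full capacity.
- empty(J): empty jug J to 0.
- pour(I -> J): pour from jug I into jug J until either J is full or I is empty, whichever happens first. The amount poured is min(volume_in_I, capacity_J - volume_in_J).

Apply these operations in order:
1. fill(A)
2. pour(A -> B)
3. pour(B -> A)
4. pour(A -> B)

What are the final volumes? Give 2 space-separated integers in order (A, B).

Answer: 0 7

Derivation:
Step 1: fill(A) -> (A=7 B=0)
Step 2: pour(A -> B) -> (A=0 B=7)
Step 3: pour(B -> A) -> (A=7 B=0)
Step 4: pour(A -> B) -> (A=0 B=7)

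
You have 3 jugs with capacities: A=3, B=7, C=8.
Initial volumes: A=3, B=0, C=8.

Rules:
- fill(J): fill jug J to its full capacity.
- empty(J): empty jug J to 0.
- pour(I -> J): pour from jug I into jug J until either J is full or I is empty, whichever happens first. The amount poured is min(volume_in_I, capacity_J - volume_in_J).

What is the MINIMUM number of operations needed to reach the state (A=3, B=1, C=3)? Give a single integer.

BFS from (A=3, B=0, C=8). One shortest path:
  1. pour(C -> B) -> (A=3 B=7 C=1)
  2. empty(B) -> (A=3 B=0 C=1)
  3. pour(C -> B) -> (A=3 B=1 C=0)
  4. pour(A -> C) -> (A=0 B=1 C=3)
  5. fill(A) -> (A=3 B=1 C=3)
Reached target in 5 moves.

Answer: 5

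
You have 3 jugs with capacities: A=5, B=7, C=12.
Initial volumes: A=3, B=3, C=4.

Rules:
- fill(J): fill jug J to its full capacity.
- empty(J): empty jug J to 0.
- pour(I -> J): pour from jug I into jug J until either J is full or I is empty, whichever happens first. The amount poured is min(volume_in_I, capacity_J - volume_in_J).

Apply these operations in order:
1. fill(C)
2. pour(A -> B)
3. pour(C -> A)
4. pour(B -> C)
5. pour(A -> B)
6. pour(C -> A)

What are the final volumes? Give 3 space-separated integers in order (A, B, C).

Step 1: fill(C) -> (A=3 B=3 C=12)
Step 2: pour(A -> B) -> (A=0 B=6 C=12)
Step 3: pour(C -> A) -> (A=5 B=6 C=7)
Step 4: pour(B -> C) -> (A=5 B=1 C=12)
Step 5: pour(A -> B) -> (A=0 B=6 C=12)
Step 6: pour(C -> A) -> (A=5 B=6 C=7)

Answer: 5 6 7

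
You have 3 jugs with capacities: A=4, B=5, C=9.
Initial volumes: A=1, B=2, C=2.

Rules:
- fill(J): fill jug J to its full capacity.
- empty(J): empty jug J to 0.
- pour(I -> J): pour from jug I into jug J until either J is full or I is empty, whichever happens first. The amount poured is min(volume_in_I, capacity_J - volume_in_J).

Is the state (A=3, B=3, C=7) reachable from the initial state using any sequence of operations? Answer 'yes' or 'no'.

BFS explored all 205 reachable states.
Reachable set includes: (0,0,0), (0,0,1), (0,0,2), (0,0,3), (0,0,4), (0,0,5), (0,0,6), (0,0,7), (0,0,8), (0,0,9), (0,1,0), (0,1,1) ...
Target (A=3, B=3, C=7) not in reachable set → no.

Answer: no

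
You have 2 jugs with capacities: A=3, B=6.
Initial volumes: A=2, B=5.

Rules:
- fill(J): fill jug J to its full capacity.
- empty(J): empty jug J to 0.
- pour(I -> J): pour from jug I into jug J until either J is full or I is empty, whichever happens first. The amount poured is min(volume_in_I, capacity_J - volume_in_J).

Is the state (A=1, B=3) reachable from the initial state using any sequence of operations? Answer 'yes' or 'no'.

Answer: no

Derivation:
BFS explored all 19 reachable states.
Reachable set includes: (0,0), (0,1), (0,2), (0,3), (0,4), (0,5), (0,6), (1,0), (1,6), (2,0), (2,5), (2,6) ...
Target (A=1, B=3) not in reachable set → no.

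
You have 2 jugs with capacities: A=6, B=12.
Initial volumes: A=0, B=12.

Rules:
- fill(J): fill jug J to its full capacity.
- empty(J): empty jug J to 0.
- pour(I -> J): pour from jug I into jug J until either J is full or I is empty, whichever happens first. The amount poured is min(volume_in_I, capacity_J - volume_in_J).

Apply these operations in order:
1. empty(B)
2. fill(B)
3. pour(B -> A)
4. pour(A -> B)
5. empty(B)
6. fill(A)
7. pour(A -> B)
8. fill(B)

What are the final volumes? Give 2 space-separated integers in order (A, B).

Step 1: empty(B) -> (A=0 B=0)
Step 2: fill(B) -> (A=0 B=12)
Step 3: pour(B -> A) -> (A=6 B=6)
Step 4: pour(A -> B) -> (A=0 B=12)
Step 5: empty(B) -> (A=0 B=0)
Step 6: fill(A) -> (A=6 B=0)
Step 7: pour(A -> B) -> (A=0 B=6)
Step 8: fill(B) -> (A=0 B=12)

Answer: 0 12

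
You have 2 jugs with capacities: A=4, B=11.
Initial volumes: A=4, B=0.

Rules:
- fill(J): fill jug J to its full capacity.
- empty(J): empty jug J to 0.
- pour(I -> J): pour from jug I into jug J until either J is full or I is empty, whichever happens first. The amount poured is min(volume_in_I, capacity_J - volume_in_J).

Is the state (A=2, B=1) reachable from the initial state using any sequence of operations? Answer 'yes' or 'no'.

BFS explored all 30 reachable states.
Reachable set includes: (0,0), (0,1), (0,2), (0,3), (0,4), (0,5), (0,6), (0,7), (0,8), (0,9), (0,10), (0,11) ...
Target (A=2, B=1) not in reachable set → no.

Answer: no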